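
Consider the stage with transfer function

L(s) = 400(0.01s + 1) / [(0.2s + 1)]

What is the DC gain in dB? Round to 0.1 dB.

L(0) = 400 · 1 / 1 = 400
20 log₁₀(400) ≈ 52.04 dB

52.0 dB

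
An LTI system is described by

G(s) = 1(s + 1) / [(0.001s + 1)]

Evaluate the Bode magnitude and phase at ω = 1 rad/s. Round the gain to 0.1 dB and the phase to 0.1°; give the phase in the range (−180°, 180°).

3.0 dB, 44.9°

At ω = 1 rad/s:
zero (1 + j1·1) = 1 + j1 → |·| ≈ 1.4142, ∠ ≈ 45.00°
pole (1 + j1·0.001) = 1 + j0.001 → |·| ≈ 1, ∠ ≈ 0.06°
|G| = 1 · 1.4142 / (1) ≈ 1.4142
Gain = 20 log₁₀(1.4142) ≈ 3.01 dB
∠G = (45.00°) − (0.06°) = 44.94°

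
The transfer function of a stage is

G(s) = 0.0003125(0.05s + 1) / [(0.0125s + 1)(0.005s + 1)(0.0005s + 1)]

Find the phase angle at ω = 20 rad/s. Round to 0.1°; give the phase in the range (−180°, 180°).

At ω = 20 rad/s:
zero (1 + j20·0.05) = 1 + j1 → |·| ≈ 1.4142, ∠ ≈ 45.00°
pole (1 + j20·0.0125) = 1 + j0.25 → |·| ≈ 1.0308, ∠ ≈ 14.04°
pole (1 + j20·0.005) = 1 + j0.1 → |·| ≈ 1.005, ∠ ≈ 5.71°
pole (1 + j20·0.0005) = 1 + j0.01 → |·| ≈ 1, ∠ ≈ 0.57°
∠G = (45.00°) − (14.04° + 5.71° + 0.57°) = 24.68°

24.7°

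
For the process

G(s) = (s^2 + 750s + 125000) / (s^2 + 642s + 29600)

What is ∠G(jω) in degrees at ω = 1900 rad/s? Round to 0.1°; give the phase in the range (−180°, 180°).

Substitute s = j1900:
Numerator: (j1900)^2 + 750(j1900) + 125000 = -3485000 + j1425000
Denominator: (j1900)^2 + 642(j1900) + 29600 = -3580400 + j1219800
|N| = √(3485000² + 1425000²) ≈ 3.7651e+06, ∠N ≈ 157.76°
|D| = √(3580400² + 1219800²) ≈ 3.7825e+06, ∠D ≈ 161.19°
∠G = 157.76° − 161.19° = -3.43°

-3.4°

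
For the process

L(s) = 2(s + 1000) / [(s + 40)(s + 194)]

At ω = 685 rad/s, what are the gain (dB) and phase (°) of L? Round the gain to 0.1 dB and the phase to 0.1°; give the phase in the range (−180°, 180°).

At s = jω = j685:
zero (s+1000): 1000 + j685 → |·| = √(1000²+685²) = √1469225 ≈ 1212.1, ∠ = arctan(685/1000) ≈ 34.41°
pole (s+40): 40 + j685 → |·| = √(40²+685²) = √470825 ≈ 686.17, ∠ = arctan(685/40) ≈ 86.66°
pole (s+194): 194 + j685 → |·| = √(194²+685²) = √506861 ≈ 711.94, ∠ = arctan(685/194) ≈ 74.19°
|L| = 2 · 1212.1 / 4.8851e+05 ≈ 0.0049624
Gain = 20 log₁₀(0.0049624) ≈ -46.09 dB
∠L = 34.41° − 160.85° = -126.44°

-46.1 dB, -126.4°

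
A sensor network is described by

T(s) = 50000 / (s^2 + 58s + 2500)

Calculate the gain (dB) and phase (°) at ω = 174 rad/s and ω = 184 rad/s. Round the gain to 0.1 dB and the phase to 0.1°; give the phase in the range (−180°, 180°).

At s = jω = j174:
quadratic: (j174)² + 58·j174 + 2500 = -27776 + j10092 → |·| ≈ 29553, ∠ ≈ 160.03°
|T| = 50000 / 29553 ≈ 1.6919
Gain = 20 log₁₀(1.6919) ≈ 4.57 dB
∠T = 0.00° − 160.03° = -160.03°

At s = jω = j184:
quadratic: (j184)² + 58·j184 + 2500 = -31356 + j10672 → |·| ≈ 33122, ∠ ≈ 161.20°
|T| = 50000 / 33122 ≈ 1.5096
Gain = 20 log₁₀(1.5096) ≈ 3.58 dB
∠T = 0.00° − 161.20° = -161.20°

ω = 174: 4.6 dB, -160.0°; ω = 184: 3.6 dB, -161.2°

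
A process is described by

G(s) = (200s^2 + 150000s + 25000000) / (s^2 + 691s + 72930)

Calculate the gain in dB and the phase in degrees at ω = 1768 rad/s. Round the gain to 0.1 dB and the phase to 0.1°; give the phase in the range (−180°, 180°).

Substitute s = j1768:
Numerator: 200(j1768)^2 + 150000(j1768) + 25000000 = -600164800 + j265200000
Denominator: (j1768)^2 + 691(j1768) + 72930 = -3052894 + j1221688
|N| = √(600164800² + 265200000²) ≈ 6.5615e+08, ∠N ≈ 156.16°
|D| = √(3052894² + 1221688²) ≈ 3.2883e+06, ∠D ≈ 158.19°
|G| = 6.5615e+08 / 3.2883e+06 ≈ 199.54
Gain = 20 log₁₀(199.54) ≈ 46.00 dB
∠G = 156.16° − 158.19° = -2.03°

46.0 dB, -2.0°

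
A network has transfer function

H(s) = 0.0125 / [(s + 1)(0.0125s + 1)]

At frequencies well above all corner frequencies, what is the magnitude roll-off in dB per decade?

Each pole contributes −20 dB/decade at high frequency; each zero contributes +20 dB/decade.
Net: 0 zero(s) − 2 pole(s) → -40 dB/decade.

-40 dB/decade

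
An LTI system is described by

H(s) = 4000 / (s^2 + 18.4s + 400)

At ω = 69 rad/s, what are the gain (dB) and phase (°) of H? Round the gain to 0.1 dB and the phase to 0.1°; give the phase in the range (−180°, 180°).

At s = jω = j69:
quadratic: (j69)² + 18.4·j69 + 400 = -4361 + j1269.6 → |·| ≈ 4542, ∠ ≈ 163.77°
|H| = 4000 / 4542 ≈ 0.88067
Gain = 20 log₁₀(0.88067) ≈ -1.10 dB
∠H = 0.00° − 163.77° = -163.77°

-1.1 dB, -163.8°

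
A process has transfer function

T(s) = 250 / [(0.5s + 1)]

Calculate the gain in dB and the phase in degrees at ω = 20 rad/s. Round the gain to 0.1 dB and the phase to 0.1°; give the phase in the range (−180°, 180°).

At ω = 20 rad/s:
pole (1 + j20·0.5) = 1 + j10 → |·| ≈ 10.05, ∠ ≈ 84.29°
|T| = 250 · 1 / (10.05) ≈ 24.876
Gain = 20 log₁₀(24.876) ≈ 27.92 dB
∠T = (0°) − (84.29°) = -84.29°

27.9 dB, -84.3°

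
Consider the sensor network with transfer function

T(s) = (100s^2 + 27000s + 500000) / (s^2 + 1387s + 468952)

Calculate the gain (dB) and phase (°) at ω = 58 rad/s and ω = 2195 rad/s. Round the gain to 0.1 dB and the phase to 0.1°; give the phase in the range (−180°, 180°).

ω = 58: 10.5 dB, 74.2°; ω = 2195: 39.2 dB, 28.0°

Substitute s = j58:
Numerator: 100(j58)^2 + 27000(j58) + 500000 = 163600 + j1566000
Denominator: (j58)^2 + 1387(j58) + 468952 = 465588 + j80446
|N| = √(163600² + 1566000²) ≈ 1.5745e+06, ∠N ≈ 84.04°
|D| = √(465588² + 80446²) ≈ 4.7249e+05, ∠D ≈ 9.80°
|T| = 1.5745e+06 / 4.7249e+05 ≈ 3.3323
Gain = 20 log₁₀(3.3323) ≈ 10.45 dB
∠T = 84.04° − 9.80° = 74.24°

Substitute s = j2195:
Numerator: 100(j2195)^2 + 27000(j2195) + 500000 = -481302500 + j59265000
Denominator: (j2195)^2 + 1387(j2195) + 468952 = -4349073 + j3044465
|N| = √(481302500² + 59265000²) ≈ 4.8494e+08, ∠N ≈ 172.98°
|D| = √(4349073² + 3044465²) ≈ 5.3088e+06, ∠D ≈ 145.01°
|T| = 4.8494e+08 / 5.3088e+06 ≈ 91.346
Gain = 20 log₁₀(91.346) ≈ 39.21 dB
∠T = 172.98° − 145.01° = 27.97°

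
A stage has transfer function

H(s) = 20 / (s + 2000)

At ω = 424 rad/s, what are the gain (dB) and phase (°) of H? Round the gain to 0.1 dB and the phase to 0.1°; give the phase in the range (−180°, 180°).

At s = jω = j424:
pole (s+2000): 2000 + j424 → |·| = √(2000²+424²) = √4179776 ≈ 2044.5, ∠ = arctan(424/2000) ≈ 11.97°
|H| = 20 / 2044.5 ≈ 0.0097823
Gain = 20 log₁₀(0.0097823) ≈ -40.19 dB
∠H = 0.00° − 11.97° = -11.97°

-40.2 dB, -12.0°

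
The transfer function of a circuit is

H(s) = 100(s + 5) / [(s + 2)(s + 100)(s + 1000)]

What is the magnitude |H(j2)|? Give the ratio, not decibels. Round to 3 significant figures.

0.00190

At s = jω = j2:
zero (s+5): 5 + j2 → |·| = √(5²+2²) = √29 ≈ 5.3852, ∠ = arctan(2/5) ≈ 21.80°
pole (s+2): 2 + j2 → |·| = √(2²+2²) = √8 ≈ 2.8284, ∠ = arctan(2/2) ≈ 45.00°
pole (s+100): 100 + j2 → |·| = √(100²+2²) = √10004 ≈ 100.02, ∠ = arctan(2/100) ≈ 1.15°
pole (s+1000): 1000 + j2 → |·| = √(1000²+2²) = √1000004 ≈ 1000, ∠ = arctan(2/1000) ≈ 0.11°
|H| = 100 · 5.3852 / 2.829e+05 ≈ 0.0019036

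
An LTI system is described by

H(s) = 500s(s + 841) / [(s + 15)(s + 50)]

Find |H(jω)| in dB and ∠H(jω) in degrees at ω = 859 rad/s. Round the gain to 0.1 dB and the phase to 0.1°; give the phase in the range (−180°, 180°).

At s = jω = j859:
zero (s+841): 841 + j859 → |·| = √(841²+859²) = √1445162 ≈ 1202.1, ∠ = arctan(859/841) ≈ 45.61°
zero at origin: s = j859 → |·| = 859, ∠ = 90.00°
pole (s+15): 15 + j859 → |·| = √(15²+859²) = √738106 ≈ 859.13, ∠ = arctan(859/15) ≈ 89.00°
pole (s+50): 50 + j859 → |·| = √(50²+859²) = √740381 ≈ 860.45, ∠ = arctan(859/50) ≈ 86.67°
|H| = 500 · 1.0326e+06 / 7.3924e+05 ≈ 698.42
Gain = 20 log₁₀(698.42) ≈ 56.88 dB
∠H = 135.61° − 175.67° = -40.06°

56.9 dB, -40.1°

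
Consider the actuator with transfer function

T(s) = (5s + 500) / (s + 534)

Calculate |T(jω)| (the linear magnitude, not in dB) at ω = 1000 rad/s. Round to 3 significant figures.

4.43

Substitute s = j1000:
Numerator: 5(j1000) + 500 = 500 + j5000
Denominator: (j1000) + 534 = 534 + j1000
|N| = √(500² + 5000²) ≈ 5024.9, ∠N ≈ 84.29°
|D| = √(534² + 1000²) ≈ 1133.6, ∠D ≈ 61.90°
|T| = 5024.9 / 1133.6 ≈ 4.4327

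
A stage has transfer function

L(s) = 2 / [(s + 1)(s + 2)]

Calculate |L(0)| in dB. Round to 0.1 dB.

L(0) = 2 / (1·2) = 1
20 log₁₀(1) ≈ 0.00 dB

0.0 dB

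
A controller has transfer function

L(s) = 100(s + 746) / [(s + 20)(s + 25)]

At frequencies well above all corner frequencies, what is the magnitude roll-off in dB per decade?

-20 dB/decade

Each pole contributes −20 dB/decade at high frequency; each zero contributes +20 dB/decade.
Net: 1 zero(s) − 2 pole(s) → -20 dB/decade.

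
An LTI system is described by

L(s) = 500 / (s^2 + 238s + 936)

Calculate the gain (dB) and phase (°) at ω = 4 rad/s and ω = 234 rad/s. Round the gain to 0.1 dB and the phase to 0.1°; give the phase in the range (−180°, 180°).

Substitute s = j4:
Numerator: 500 = 500 + j0
Denominator: (j4)^2 + 238(j4) + 936 = 920 + j952
|N| = √(500² + 0²) ≈ 500, ∠N ≈ 0.00°
|D| = √(920² + 952²) ≈ 1323.9, ∠D ≈ 45.98°
|L| = 500 / 1323.9 ≈ 0.37767
Gain = 20 log₁₀(0.37767) ≈ -8.46 dB
∠L = 0.00° − 45.98° = -45.98°

Substitute s = j234:
Numerator: 500 = 500 + j0
Denominator: (j234)^2 + 238(j234) + 936 = -53820 + j55692
|N| = √(500² + 0²) ≈ 500, ∠N ≈ 0.00°
|D| = √(53820² + 55692²) ≈ 77448, ∠D ≈ 134.02°
|L| = 500 / 77448 ≈ 0.0064559
Gain = 20 log₁₀(0.0064559) ≈ -43.80 dB
∠L = 0.00° − 134.02° = -134.02°

ω = 4: -8.5 dB, -46.0°; ω = 234: -43.8 dB, -134.0°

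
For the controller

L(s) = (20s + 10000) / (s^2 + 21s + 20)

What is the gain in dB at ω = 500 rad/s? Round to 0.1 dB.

Substitute s = j500:
Numerator: 20(j500) + 10000 = 10000 + j10000
Denominator: (j500)^2 + 21(j500) + 20 = -249980 + j10500
|N| = √(10000² + 10000²) ≈ 14142, ∠N ≈ 45.00°
|D| = √(249980² + 10500²) ≈ 2.502e+05, ∠D ≈ 177.59°
|L| = 14142 / 2.502e+05 ≈ 0.056523
Gain = 20 log₁₀(0.056523) ≈ -24.96 dB

-25.0 dB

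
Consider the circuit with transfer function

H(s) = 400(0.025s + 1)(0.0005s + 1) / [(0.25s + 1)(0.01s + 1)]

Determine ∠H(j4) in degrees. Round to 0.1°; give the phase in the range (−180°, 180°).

At ω = 4 rad/s:
zero (1 + j4·0.025) = 1 + j0.1 → |·| ≈ 1.005, ∠ ≈ 5.71°
zero (1 + j4·0.0005) = 1 + j0.002 → |·| ≈ 1, ∠ ≈ 0.11°
pole (1 + j4·0.25) = 1 + j1 → |·| ≈ 1.4142, ∠ ≈ 45.00°
pole (1 + j4·0.01) = 1 + j0.04 → |·| ≈ 1.0008, ∠ ≈ 2.29°
∠H = (5.71° + 0.11°) − (45.00° + 2.29°) = -41.47°

-41.5°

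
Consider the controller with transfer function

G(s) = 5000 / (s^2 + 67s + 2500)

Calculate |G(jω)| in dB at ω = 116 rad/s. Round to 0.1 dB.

At s = jω = j116:
quadratic: (j116)² + 67·j116 + 2500 = -10956 + j7772 → |·| ≈ 13433, ∠ ≈ 144.65°
|G| = 5000 / 13433 ≈ 0.37222
Gain = 20 log₁₀(0.37222) ≈ -8.58 dB

-8.6 dB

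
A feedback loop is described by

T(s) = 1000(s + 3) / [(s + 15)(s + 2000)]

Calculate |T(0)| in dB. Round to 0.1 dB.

T(0) = 1000·3 / (15·2000) = 0.1
20 log₁₀(0.1) ≈ -20.00 dB

-20.0 dB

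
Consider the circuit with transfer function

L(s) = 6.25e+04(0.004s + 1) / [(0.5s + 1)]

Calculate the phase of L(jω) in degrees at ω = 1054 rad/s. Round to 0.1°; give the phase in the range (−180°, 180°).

-13.2°

At ω = 1054 rad/s:
zero (1 + j1054·0.004) = 1 + j4.216 → |·| ≈ 4.333, ∠ ≈ 76.66°
pole (1 + j1054·0.5) = 1 + j527 → |·| ≈ 527, ∠ ≈ 89.89°
∠L = (76.66°) − (89.89°) = -13.23°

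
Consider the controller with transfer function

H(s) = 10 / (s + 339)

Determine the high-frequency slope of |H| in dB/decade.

-20 dB/decade

Each pole contributes −20 dB/decade at high frequency; each zero contributes +20 dB/decade.
Net: 0 zero(s) − 1 pole(s) → -20 dB/decade.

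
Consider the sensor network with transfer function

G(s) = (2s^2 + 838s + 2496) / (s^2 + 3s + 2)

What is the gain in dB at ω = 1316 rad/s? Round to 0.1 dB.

Substitute s = j1316:
Numerator: 2(j1316)^2 + 838(j1316) + 2496 = -3461216 + j1102808
Denominator: (j1316)^2 + 3(j1316) + 2 = -1731854 + j3948
|N| = √(3461216² + 1102808²) ≈ 3.6327e+06, ∠N ≈ 162.33°
|D| = √(1731854² + 3948²) ≈ 1.7319e+06, ∠D ≈ 179.87°
|G| = 3.6327e+06 / 1.7319e+06 ≈ 2.0975
Gain = 20 log₁₀(2.0975) ≈ 6.43 dB

6.4 dB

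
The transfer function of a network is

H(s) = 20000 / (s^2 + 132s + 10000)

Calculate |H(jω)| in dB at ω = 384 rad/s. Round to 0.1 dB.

-17.3 dB

At s = jω = j384:
quadratic: (j384)² + 132·j384 + 10000 = -137456 + j50688 → |·| ≈ 1.465e+05, ∠ ≈ 159.76°
|H| = 20000 / 1.465e+05 ≈ 0.13652
Gain = 20 log₁₀(0.13652) ≈ -17.30 dB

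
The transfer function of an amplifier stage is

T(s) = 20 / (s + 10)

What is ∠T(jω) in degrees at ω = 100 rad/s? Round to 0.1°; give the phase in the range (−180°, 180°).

-84.3°

At s = jω = j100:
pole (s+10): 10 + j100 → |·| = √(10²+100²) = √10100 ≈ 100.5, ∠ = arctan(100/10) ≈ 84.29°
∠T = 0.00° − 84.29° = -84.29°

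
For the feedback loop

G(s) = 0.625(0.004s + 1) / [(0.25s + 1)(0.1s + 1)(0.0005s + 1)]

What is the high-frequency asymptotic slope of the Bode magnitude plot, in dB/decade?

Each pole contributes −20 dB/decade at high frequency; each zero contributes +20 dB/decade.
Net: 1 zero(s) − 3 pole(s) → -40 dB/decade.

-40 dB/decade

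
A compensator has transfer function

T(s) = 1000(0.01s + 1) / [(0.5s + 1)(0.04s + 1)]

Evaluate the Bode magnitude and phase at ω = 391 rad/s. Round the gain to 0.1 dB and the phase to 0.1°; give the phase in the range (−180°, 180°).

At ω = 391 rad/s:
zero (1 + j391·0.01) = 1 + j3.91 → |·| ≈ 4.0359, ∠ ≈ 75.65°
pole (1 + j391·0.5) = 1 + j195.5 → |·| ≈ 195.5, ∠ ≈ 89.71°
pole (1 + j391·0.04) = 1 + j15.64 → |·| ≈ 15.672, ∠ ≈ 86.34°
|T| = 1000 · 4.0359 / (195.5 · 15.672) ≈ 1.3173
Gain = 20 log₁₀(1.3173) ≈ 2.39 dB
∠T = (75.65°) − (89.71° + 86.34°) = -100.40°

2.4 dB, -100.4°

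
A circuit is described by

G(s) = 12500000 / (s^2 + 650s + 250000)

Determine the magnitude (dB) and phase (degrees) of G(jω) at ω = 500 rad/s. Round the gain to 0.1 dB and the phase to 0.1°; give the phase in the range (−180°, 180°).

At s = jω = j500:
quadratic: (j500)² + 650·j500 + 250000 = 0 + j325000 → |·| ≈ 3.25e+05, ∠ ≈ 90.00°
|G| = 12500000 / 3.25e+05 ≈ 38.462
Gain = 20 log₁₀(38.462) ≈ 31.70 dB
∠G = 0.00° − 90.00° = -90.00°

31.7 dB, -90.0°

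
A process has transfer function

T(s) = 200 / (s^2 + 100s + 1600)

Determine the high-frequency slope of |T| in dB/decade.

Each pole contributes −20 dB/decade at high frequency; each zero contributes +20 dB/decade.
Net: 0 zero(s) − 2 pole(s) → -40 dB/decade.

-40 dB/decade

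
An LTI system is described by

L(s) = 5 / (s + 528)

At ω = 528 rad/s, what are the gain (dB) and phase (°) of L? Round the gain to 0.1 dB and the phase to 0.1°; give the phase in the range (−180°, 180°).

-43.5 dB, -45.0°

At s = jω = j528:
pole (s+528): 528 + j528 → |·| = √(528²+528²) = √557568 ≈ 746.7, ∠ = arctan(528/528) ≈ 45.00°
|L| = 5 / 746.7 ≈ 0.0066961
Gain = 20 log₁₀(0.0066961) ≈ -43.48 dB
∠L = 0.00° − 45.00° = -45.00°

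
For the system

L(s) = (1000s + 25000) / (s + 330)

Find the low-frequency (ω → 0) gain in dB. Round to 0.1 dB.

L(0) = 25000 / 330 ≈ 75.758
20 log₁₀(75.758) ≈ 37.59 dB

37.6 dB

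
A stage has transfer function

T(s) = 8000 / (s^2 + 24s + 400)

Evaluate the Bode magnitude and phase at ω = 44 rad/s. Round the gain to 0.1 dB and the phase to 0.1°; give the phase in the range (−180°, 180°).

12.7 dB, -145.5°

At s = jω = j44:
quadratic: (j44)² + 24·j44 + 400 = -1536 + j1056 → |·| ≈ 1864, ∠ ≈ 145.49°
|T| = 8000 / 1864 ≈ 4.2918
Gain = 20 log₁₀(4.2918) ≈ 12.65 dB
∠T = 0.00° − 145.49° = -145.49°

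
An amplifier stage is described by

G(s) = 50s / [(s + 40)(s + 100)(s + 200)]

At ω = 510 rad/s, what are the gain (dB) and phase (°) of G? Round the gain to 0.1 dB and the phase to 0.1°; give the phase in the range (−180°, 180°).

At s = jω = j510:
zero at origin: s = j510 → |·| = 510, ∠ = 90.00°
pole (s+40): 40 + j510 → |·| = √(40²+510²) = √261700 ≈ 511.57, ∠ = arctan(510/40) ≈ 85.52°
pole (s+100): 100 + j510 → |·| = √(100²+510²) = √270100 ≈ 519.71, ∠ = arctan(510/100) ≈ 78.91°
pole (s+200): 200 + j510 → |·| = √(200²+510²) = √300100 ≈ 547.81, ∠ = arctan(510/200) ≈ 68.59°
|G| = 50 · 510 / 1.4565e+08 ≈ 0.00017508
Gain = 20 log₁₀(0.00017508) ≈ -75.14 dB
∠G = 90.00° − 233.02° = -143.02°

-75.1 dB, -143.0°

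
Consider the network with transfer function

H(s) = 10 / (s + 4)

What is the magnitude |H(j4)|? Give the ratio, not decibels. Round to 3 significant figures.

At s = jω = j4:
pole (s+4): 4 + j4 → |·| = √(4²+4²) = √32 ≈ 5.6569, ∠ = arctan(4/4) ≈ 45.00°
|H| = 10 / 5.6569 ≈ 1.7678

1.77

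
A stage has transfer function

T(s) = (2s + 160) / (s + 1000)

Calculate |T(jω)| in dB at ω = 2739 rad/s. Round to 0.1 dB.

Substitute s = j2739:
Numerator: 2(j2739) + 160 = 160 + j5478
Denominator: (j2739) + 1000 = 1000 + j2739
|N| = √(160² + 5478²) ≈ 5480.3, ∠N ≈ 88.33°
|D| = √(1000² + 2739²) ≈ 2915.8, ∠D ≈ 69.94°
|T| = 5480.3 / 2915.8 ≈ 1.8795
Gain = 20 log₁₀(1.8795) ≈ 5.48 dB

5.5 dB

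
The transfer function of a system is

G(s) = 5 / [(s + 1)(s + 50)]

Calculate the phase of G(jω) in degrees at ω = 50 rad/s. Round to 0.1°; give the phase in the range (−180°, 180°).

At s = jω = j50:
pole (s+1): 1 + j50 → |·| = √(1²+50²) = √2501 ≈ 50.01, ∠ = arctan(50/1) ≈ 88.85°
pole (s+50): 50 + j50 → |·| = √(50²+50²) = √5000 ≈ 70.711, ∠ = arctan(50/50) ≈ 45.00°
∠G = 0.00° − 133.85° = -133.85°

-133.9°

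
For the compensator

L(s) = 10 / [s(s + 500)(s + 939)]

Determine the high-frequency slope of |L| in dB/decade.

Each pole contributes −20 dB/decade at high frequency; each zero contributes +20 dB/decade.
Net: 0 zero(s) − 3 pole(s) → -60 dB/decade.

-60 dB/decade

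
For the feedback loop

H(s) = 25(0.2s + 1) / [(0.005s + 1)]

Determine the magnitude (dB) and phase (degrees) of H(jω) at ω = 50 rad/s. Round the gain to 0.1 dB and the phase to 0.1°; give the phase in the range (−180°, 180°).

At ω = 50 rad/s:
zero (1 + j50·0.2) = 1 + j10 → |·| ≈ 10.05, ∠ ≈ 84.29°
pole (1 + j50·0.005) = 1 + j0.25 → |·| ≈ 1.0308, ∠ ≈ 14.04°
|H| = 25 · 10.05 / (1.0308) ≈ 243.74
Gain = 20 log₁₀(243.74) ≈ 47.74 dB
∠H = (84.29°) − (14.04°) = 70.25°

47.7 dB, 70.3°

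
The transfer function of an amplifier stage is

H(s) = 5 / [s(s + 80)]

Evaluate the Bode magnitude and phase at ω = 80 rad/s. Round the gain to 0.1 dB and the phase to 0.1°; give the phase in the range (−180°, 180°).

At s = jω = j80:
pole (s+80): 80 + j80 → |·| = √(80²+80²) = √12800 ≈ 113.14, ∠ = arctan(80/80) ≈ 45.00°
pole at origin: |s| = 80, ∠ = 90.00° (in denominator)
|H| = 5 / 9051.2 ≈ 0.00055241
Gain = 20 log₁₀(0.00055241) ≈ -65.15 dB
∠H = 0.00° − 135.00° = -135.00°

-65.2 dB, -135.0°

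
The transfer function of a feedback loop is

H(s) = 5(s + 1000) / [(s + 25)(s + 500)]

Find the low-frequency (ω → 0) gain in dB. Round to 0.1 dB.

H(0) = 5·1000 / (25·500) = 0.4
20 log₁₀(0.4) ≈ -7.96 dB

-8.0 dB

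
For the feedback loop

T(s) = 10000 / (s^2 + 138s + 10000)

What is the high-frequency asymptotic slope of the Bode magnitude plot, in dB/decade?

-40 dB/decade

Each pole contributes −20 dB/decade at high frequency; each zero contributes +20 dB/decade.
Net: 0 zero(s) − 2 pole(s) → -40 dB/decade.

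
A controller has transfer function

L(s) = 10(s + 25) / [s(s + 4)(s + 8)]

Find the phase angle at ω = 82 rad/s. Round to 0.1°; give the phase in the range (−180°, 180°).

171.4°

At s = jω = j82:
zero (s+25): 25 + j82 → |·| = √(25²+82²) = √7349 ≈ 85.726, ∠ = arctan(82/25) ≈ 73.04°
pole (s+4): 4 + j82 → |·| = √(4²+82²) = √6740 ≈ 82.098, ∠ = arctan(82/4) ≈ 87.21°
pole (s+8): 8 + j82 → |·| = √(8²+82²) = √6788 ≈ 82.389, ∠ = arctan(82/8) ≈ 84.43°
pole at origin: |s| = 82, ∠ = 90.00° (in denominator)
∠L = 73.04° − 261.64° = -188.60° ≡ 171.40° (principal value)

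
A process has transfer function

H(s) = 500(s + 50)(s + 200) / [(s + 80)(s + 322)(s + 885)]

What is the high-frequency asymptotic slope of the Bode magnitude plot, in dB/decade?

-20 dB/decade

Each pole contributes −20 dB/decade at high frequency; each zero contributes +20 dB/decade.
Net: 2 zero(s) − 3 pole(s) → -20 dB/decade.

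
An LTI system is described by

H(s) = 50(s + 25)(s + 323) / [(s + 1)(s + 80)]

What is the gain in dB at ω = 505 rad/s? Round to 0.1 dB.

35.4 dB

At s = jω = j505:
zero (s+25): 25 + j505 → |·| = √(25²+505²) = √255650 ≈ 505.62, ∠ = arctan(505/25) ≈ 87.17°
zero (s+323): 323 + j505 → |·| = √(323²+505²) = √359354 ≈ 599.46, ∠ = arctan(505/323) ≈ 57.40°
pole (s+1): 1 + j505 → |·| = √(1²+505²) = √255026 ≈ 505, ∠ = arctan(505/1) ≈ 89.89°
pole (s+80): 80 + j505 → |·| = √(80²+505²) = √261425 ≈ 511.3, ∠ = arctan(505/80) ≈ 81.00°
|H| = 50 · 3.031e+05 / 2.5821e+05 ≈ 58.693
Gain = 20 log₁₀(58.693) ≈ 35.37 dB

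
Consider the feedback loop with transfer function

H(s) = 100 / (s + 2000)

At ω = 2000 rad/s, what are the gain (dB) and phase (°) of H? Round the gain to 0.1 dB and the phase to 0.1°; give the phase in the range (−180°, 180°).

-29.0 dB, -45.0°

Substitute s = j2000:
Numerator: 100 = 100 + j0
Denominator: (j2000) + 2000 = 2000 + j2000
|N| = √(100² + 0²) ≈ 100, ∠N ≈ 0.00°
|D| = √(2000² + 2000²) ≈ 2828.4, ∠D ≈ 45.00°
|H| = 100 / 2828.4 ≈ 0.035356
Gain = 20 log₁₀(0.035356) ≈ -29.03 dB
∠H = 0.00° − 45.00° = -45.00°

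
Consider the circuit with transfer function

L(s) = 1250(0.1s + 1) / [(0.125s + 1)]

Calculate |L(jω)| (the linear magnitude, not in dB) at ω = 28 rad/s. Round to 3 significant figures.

At ω = 28 rad/s:
zero (1 + j28·0.1) = 1 + j2.8 → |·| ≈ 2.9732, ∠ ≈ 70.35°
pole (1 + j28·0.125) = 1 + j3.5 → |·| ≈ 3.6401, ∠ ≈ 74.05°
|L| = 1250 · 2.9732 / (3.6401) ≈ 1021

1.02e+03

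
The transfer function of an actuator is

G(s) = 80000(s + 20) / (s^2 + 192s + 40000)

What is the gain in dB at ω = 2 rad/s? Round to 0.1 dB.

At s = jω = j2:
zero (s+20): 20 + j2 → |·| = √(20²+2²) = √404 ≈ 20.1, ∠ = arctan(2/20) ≈ 5.71°
quadratic: (j2)² + 192·j2 + 40000 = 39996 + j384 → |·| ≈ 39998, ∠ ≈ 0.55°
|G| = 80000 · 20.1 / 39998 ≈ 40.202
Gain = 20 log₁₀(40.202) ≈ 32.08 dB

32.1 dB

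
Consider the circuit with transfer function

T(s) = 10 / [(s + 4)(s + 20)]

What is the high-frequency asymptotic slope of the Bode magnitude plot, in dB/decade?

Each pole contributes −20 dB/decade at high frequency; each zero contributes +20 dB/decade.
Net: 0 zero(s) − 2 pole(s) → -40 dB/decade.

-40 dB/decade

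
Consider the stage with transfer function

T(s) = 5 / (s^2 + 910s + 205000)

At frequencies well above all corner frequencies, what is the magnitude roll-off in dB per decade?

-40 dB/decade

Each pole contributes −20 dB/decade at high frequency; each zero contributes +20 dB/decade.
Net: 0 zero(s) − 2 pole(s) → -40 dB/decade.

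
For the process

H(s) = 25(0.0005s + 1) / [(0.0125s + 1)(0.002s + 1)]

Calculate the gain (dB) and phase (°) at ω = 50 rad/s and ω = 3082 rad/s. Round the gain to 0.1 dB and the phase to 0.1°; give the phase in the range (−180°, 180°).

At ω = 50 rad/s:
zero (1 + j50·0.0005) = 1 + j0.025 → |·| ≈ 1.0003, ∠ ≈ 1.43°
pole (1 + j50·0.0125) = 1 + j0.625 → |·| ≈ 1.1792, ∠ ≈ 32.01°
pole (1 + j50·0.002) = 1 + j0.1 → |·| ≈ 1.005, ∠ ≈ 5.71°
|H| = 25 · 1.0003 / (1.1792 · 1.005) ≈ 21.102
Gain = 20 log₁₀(21.102) ≈ 26.49 dB
∠H = (1.43°) − (32.01° + 5.71°) = -36.29°

At ω = 3082 rad/s:
zero (1 + j3082·0.0005) = 1 + j1.541 → |·| ≈ 1.837, ∠ ≈ 57.02°
pole (1 + j3082·0.0125) = 1 + j38.525 → |·| ≈ 38.538, ∠ ≈ 88.51°
pole (1 + j3082·0.002) = 1 + j6.164 → |·| ≈ 6.2446, ∠ ≈ 80.79°
|H| = 25 · 1.837 / (38.538 · 6.2446) ≈ 0.19083
Gain = 20 log₁₀(0.19083) ≈ -14.39 dB
∠H = (57.02°) − (88.51° + 80.79°) = -112.28°

ω = 50: 26.5 dB, -36.3°; ω = 3082: -14.4 dB, -112.3°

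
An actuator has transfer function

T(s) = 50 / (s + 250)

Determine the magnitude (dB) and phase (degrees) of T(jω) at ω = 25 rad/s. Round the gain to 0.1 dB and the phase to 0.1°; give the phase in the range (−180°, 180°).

-14.0 dB, -5.7°

Substitute s = j25:
Numerator: 50 = 50 + j0
Denominator: (j25) + 250 = 250 + j25
|N| = √(50² + 0²) ≈ 50, ∠N ≈ 0.00°
|D| = √(250² + 25²) ≈ 251.25, ∠D ≈ 5.71°
|T| = 50 / 251.25 ≈ 0.199
Gain = 20 log₁₀(0.199) ≈ -14.02 dB
∠T = 0.00° − 5.71° = -5.71°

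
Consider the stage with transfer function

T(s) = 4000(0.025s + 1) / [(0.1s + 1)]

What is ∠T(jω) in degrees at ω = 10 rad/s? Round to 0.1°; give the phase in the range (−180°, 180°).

-31.0°

At ω = 10 rad/s:
zero (1 + j10·0.025) = 1 + j0.25 → |·| ≈ 1.0308, ∠ ≈ 14.04°
pole (1 + j10·0.1) = 1 + j1 → |·| ≈ 1.4142, ∠ ≈ 45.00°
∠T = (14.04°) − (45.00°) = -30.96°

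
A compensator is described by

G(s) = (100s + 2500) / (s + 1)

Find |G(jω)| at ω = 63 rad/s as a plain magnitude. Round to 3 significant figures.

Substitute s = j63:
Numerator: 100(j63) + 2500 = 2500 + j6300
Denominator: (j63) + 1 = 1 + j63
|N| = √(2500² + 6300²) ≈ 6777.9, ∠N ≈ 68.36°
|D| = √(1² + 63²) ≈ 63.008, ∠D ≈ 89.09°
|G| = 6777.9 / 63.008 ≈ 107.57

108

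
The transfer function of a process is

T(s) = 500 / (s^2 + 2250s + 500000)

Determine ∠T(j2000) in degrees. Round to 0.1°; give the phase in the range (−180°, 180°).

-127.9°

Substitute s = j2000:
Numerator: 500 = 500 + j0
Denominator: (j2000)^2 + 2250(j2000) + 500000 = -3500000 + j4500000
|N| = √(500² + 0²) ≈ 500, ∠N ≈ 0.00°
|D| = √(3500000² + 4500000²) ≈ 5.7009e+06, ∠D ≈ 127.87°
∠T = 0.00° − 127.87° = -127.87°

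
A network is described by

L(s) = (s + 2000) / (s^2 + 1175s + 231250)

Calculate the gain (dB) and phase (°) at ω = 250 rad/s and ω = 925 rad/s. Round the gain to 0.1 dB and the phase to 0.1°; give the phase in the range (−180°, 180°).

ω = 250: -44.5 dB, -53.0°; ω = 925: -55.1 dB, -95.1°

Substitute s = j250:
Numerator: (j250) + 2000 = 2000 + j250
Denominator: (j250)^2 + 1175(j250) + 231250 = 168750 + j293750
|N| = √(2000² + 250²) ≈ 2015.6, ∠N ≈ 7.13°
|D| = √(168750² + 293750²) ≈ 3.3877e+05, ∠D ≈ 60.12°
|L| = 2015.6 / 3.3877e+05 ≈ 0.0059498
Gain = 20 log₁₀(0.0059498) ≈ -44.51 dB
∠L = 7.13° − 60.12° = -52.99°

Substitute s = j925:
Numerator: (j925) + 2000 = 2000 + j925
Denominator: (j925)^2 + 1175(j925) + 231250 = -624375 + j1086875
|N| = √(2000² + 925²) ≈ 2203.5, ∠N ≈ 24.82°
|D| = √(624375² + 1086875²) ≈ 1.2535e+06, ∠D ≈ 119.88°
|L| = 2203.5 / 1.2535e+06 ≈ 0.0017579
Gain = 20 log₁₀(0.0017579) ≈ -55.10 dB
∠L = 24.82° − 119.88° = -95.06°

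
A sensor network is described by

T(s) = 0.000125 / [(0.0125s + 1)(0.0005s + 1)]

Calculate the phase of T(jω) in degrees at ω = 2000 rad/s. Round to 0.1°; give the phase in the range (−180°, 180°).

-132.7°

At ω = 2000 rad/s:
pole (1 + j2000·0.0125) = 1 + j25 → |·| ≈ 25.02, ∠ ≈ 87.71°
pole (1 + j2000·0.0005) = 1 + j1 → |·| ≈ 1.4142, ∠ ≈ 45.00°
∠T = (0°) − (87.71° + 45.00°) = -132.71°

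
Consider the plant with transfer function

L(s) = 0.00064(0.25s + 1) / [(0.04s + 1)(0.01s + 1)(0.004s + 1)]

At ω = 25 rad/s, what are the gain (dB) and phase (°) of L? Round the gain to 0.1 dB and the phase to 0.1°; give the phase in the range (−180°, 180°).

-51.2 dB, 16.2°

At ω = 25 rad/s:
zero (1 + j25·0.25) = 1 + j6.25 → |·| ≈ 6.3295, ∠ ≈ 80.91°
pole (1 + j25·0.04) = 1 + j1 → |·| ≈ 1.4142, ∠ ≈ 45.00°
pole (1 + j25·0.01) = 1 + j0.25 → |·| ≈ 1.0308, ∠ ≈ 14.04°
pole (1 + j25·0.004) = 1 + j0.1 → |·| ≈ 1.005, ∠ ≈ 5.71°
|L| = 0.00064 · 6.3295 / (1.4142 · 1.0308 · 1.005) ≈ 0.002765
Gain = 20 log₁₀(0.002765) ≈ -51.17 dB
∠L = (80.91°) − (45.00° + 14.04° + 5.71°) = 16.16°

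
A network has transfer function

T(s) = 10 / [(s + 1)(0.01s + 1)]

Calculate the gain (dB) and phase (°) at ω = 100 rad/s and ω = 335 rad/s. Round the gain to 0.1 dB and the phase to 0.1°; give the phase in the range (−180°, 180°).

At ω = 100 rad/s:
pole (1 + j100·1) = 1 + j100 → |·| ≈ 100, ∠ ≈ 89.43°
pole (1 + j100·0.01) = 1 + j1 → |·| ≈ 1.4142, ∠ ≈ 45.00°
|T| = 10 · 1 / (100 · 1.4142) ≈ 0.070711
Gain = 20 log₁₀(0.070711) ≈ -23.01 dB
∠T = (0°) − (89.43° + 45.00°) = -134.43°

At ω = 335 rad/s:
pole (1 + j335·1) = 1 + j335 → |·| ≈ 335, ∠ ≈ 89.83°
pole (1 + j335·0.01) = 1 + j3.35 → |·| ≈ 3.4961, ∠ ≈ 73.38°
|T| = 10 · 1 / (335 · 3.4961) ≈ 0.0085383
Gain = 20 log₁₀(0.0085383) ≈ -41.37 dB
∠T = (0°) − (89.83° + 73.38°) = -163.21°

ω = 100: -23.0 dB, -134.4°; ω = 335: -41.4 dB, -163.2°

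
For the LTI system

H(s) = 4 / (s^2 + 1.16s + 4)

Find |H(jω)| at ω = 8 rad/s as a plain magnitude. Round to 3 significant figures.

0.0659

At s = jω = j8:
quadratic: (j8)² + 1.16·j8 + 4 = -60 + j9.28 → |·| ≈ 60.713, ∠ ≈ 171.21°
|H| = 4 / 60.713 ≈ 0.065884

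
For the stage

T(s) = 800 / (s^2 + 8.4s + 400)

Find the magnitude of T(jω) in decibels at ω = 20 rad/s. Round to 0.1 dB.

13.6 dB

At s = jω = j20:
quadratic: (j20)² + 8.4·j20 + 400 = 0 + j168 → |·| ≈ 168, ∠ ≈ 90.00°
|T| = 800 / 168 ≈ 4.7619
Gain = 20 log₁₀(4.7619) ≈ 13.56 dB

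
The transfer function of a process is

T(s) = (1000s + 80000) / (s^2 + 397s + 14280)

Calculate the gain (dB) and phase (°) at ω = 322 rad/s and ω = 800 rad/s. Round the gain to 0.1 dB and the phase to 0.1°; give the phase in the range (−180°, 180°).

ω = 322: 6.6 dB, -48.9°; ω = 800: 1.2 dB, -68.8°

Substitute s = j322:
Numerator: 1000(j322) + 80000 = 80000 + j322000
Denominator: (j322)^2 + 397(j322) + 14280 = -89404 + j127834
|N| = √(80000² + 322000²) ≈ 3.3179e+05, ∠N ≈ 76.05°
|D| = √(89404² + 127834²) ≈ 1.56e+05, ∠D ≈ 124.97°
|T| = 3.3179e+05 / 1.56e+05 ≈ 2.1269
Gain = 20 log₁₀(2.1269) ≈ 6.55 dB
∠T = 76.05° − 124.97° = -48.92°

Substitute s = j800:
Numerator: 1000(j800) + 80000 = 80000 + j800000
Denominator: (j800)^2 + 397(j800) + 14280 = -625720 + j317600
|N| = √(80000² + 800000²) ≈ 8.0399e+05, ∠N ≈ 84.29°
|D| = √(625720² + 317600²) ≈ 7.0171e+05, ∠D ≈ 153.09°
|T| = 8.0399e+05 / 7.0171e+05 ≈ 1.1458
Gain = 20 log₁₀(1.1458) ≈ 1.18 dB
∠T = 84.29° − 153.09° = -68.80°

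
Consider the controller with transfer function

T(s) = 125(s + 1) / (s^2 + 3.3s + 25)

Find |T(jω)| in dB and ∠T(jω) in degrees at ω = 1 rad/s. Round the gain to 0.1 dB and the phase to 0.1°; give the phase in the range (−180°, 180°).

17.3 dB, 37.2°

At s = jω = j1:
zero (s+1): 1 + j1 → |·| = √(1²+1²) = √2 ≈ 1.4142, ∠ = arctan(1/1) ≈ 45.00°
quadratic: (j1)² + 3.3·j1 + 25 = 24 + j3.3 → |·| ≈ 24.226, ∠ ≈ 7.83°
|T| = 125 · 1.4142 / 24.226 ≈ 7.2969
Gain = 20 log₁₀(7.2969) ≈ 17.26 dB
∠T = 45.00° − 7.83° = 37.17°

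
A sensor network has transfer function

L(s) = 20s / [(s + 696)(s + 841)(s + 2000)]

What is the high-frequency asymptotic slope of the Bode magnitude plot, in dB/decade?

-40 dB/decade

Each pole contributes −20 dB/decade at high frequency; each zero contributes +20 dB/decade.
Net: 1 zero(s) − 3 pole(s) → -40 dB/decade.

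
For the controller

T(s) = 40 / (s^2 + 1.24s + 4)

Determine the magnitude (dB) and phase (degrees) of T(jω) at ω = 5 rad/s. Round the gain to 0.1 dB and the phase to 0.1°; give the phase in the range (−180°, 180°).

5.2 dB, -163.6°

At s = jω = j5:
quadratic: (j5)² + 1.24·j5 + 4 = -21 + j6.2 → |·| ≈ 21.896, ∠ ≈ 163.55°
|T| = 40 / 21.896 ≈ 1.8268
Gain = 20 log₁₀(1.8268) ≈ 5.23 dB
∠T = 0.00° − 163.55° = -163.55°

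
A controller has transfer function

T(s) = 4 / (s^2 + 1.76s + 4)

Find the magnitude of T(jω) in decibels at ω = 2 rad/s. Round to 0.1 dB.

At s = jω = j2:
quadratic: (j2)² + 1.76·j2 + 4 = 0 + j3.52 → |·| ≈ 3.52, ∠ ≈ 90.00°
|T| = 4 / 3.52 ≈ 1.1364
Gain = 20 log₁₀(1.1364) ≈ 1.11 dB

1.1 dB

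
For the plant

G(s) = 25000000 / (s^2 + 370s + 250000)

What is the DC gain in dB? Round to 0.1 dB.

G(0) = 25000000 / 250000 = 100
20 log₁₀(100) ≈ 40.00 dB

40.0 dB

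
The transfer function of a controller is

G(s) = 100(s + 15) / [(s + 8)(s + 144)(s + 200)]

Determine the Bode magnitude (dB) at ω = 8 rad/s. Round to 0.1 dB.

At s = jω = j8:
zero (s+15): 15 + j8 → |·| = √(15²+8²) = √289 ≈ 17, ∠ = arctan(8/15) ≈ 28.07°
pole (s+8): 8 + j8 → |·| = √(8²+8²) = √128 ≈ 11.314, ∠ = arctan(8/8) ≈ 45.00°
pole (s+144): 144 + j8 → |·| = √(144²+8²) = √20800 ≈ 144.22, ∠ = arctan(8/144) ≈ 3.18°
pole (s+200): 200 + j8 → |·| = √(200²+8²) = √40064 ≈ 200.16, ∠ = arctan(8/200) ≈ 2.29°
|G| = 100 · 17 / 3.266e+05 ≈ 0.0052051
Gain = 20 log₁₀(0.0052051) ≈ -45.67 dB

-45.7 dB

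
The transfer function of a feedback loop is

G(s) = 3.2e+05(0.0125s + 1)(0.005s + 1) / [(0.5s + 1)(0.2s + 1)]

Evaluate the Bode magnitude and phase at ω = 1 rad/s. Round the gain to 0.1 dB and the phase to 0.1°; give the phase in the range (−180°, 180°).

109.0 dB, -36.9°

At ω = 1 rad/s:
zero (1 + j1·0.0125) = 1 + j0.0125 → |·| ≈ 1.0001, ∠ ≈ 0.72°
zero (1 + j1·0.005) = 1 + j0.005 → |·| ≈ 1, ∠ ≈ 0.29°
pole (1 + j1·0.5) = 1 + j0.5 → |·| ≈ 1.118, ∠ ≈ 26.57°
pole (1 + j1·0.2) = 1 + j0.2 → |·| ≈ 1.0198, ∠ ≈ 11.31°
|G| = 3.2e+05 · 1.0001 · 1 / (1.118 · 1.0198) ≈ 2.807e+05
Gain = 20 log₁₀(2.807e+05) ≈ 108.96 dB
∠G = (0.72° + 0.29°) − (26.57° + 11.31°) = -36.87°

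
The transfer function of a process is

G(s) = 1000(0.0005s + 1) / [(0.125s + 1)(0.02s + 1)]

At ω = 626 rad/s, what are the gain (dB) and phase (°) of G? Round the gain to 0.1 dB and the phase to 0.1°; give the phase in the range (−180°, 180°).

At ω = 626 rad/s:
zero (1 + j626·0.0005) = 1 + j0.313 → |·| ≈ 1.0478, ∠ ≈ 17.38°
pole (1 + j626·0.125) = 1 + j78.25 → |·| ≈ 78.256, ∠ ≈ 89.27°
pole (1 + j626·0.02) = 1 + j12.52 → |·| ≈ 12.56, ∠ ≈ 85.43°
|G| = 1000 · 1.0478 / (78.256 · 12.56) ≈ 1.066
Gain = 20 log₁₀(1.066) ≈ 0.56 dB
∠G = (17.38°) − (89.27° + 85.43°) = -157.32°

0.6 dB, -157.3°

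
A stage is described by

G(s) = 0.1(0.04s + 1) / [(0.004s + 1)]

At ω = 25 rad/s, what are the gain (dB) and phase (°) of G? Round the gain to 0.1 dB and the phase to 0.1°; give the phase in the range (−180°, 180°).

-17.0 dB, 39.3°

At ω = 25 rad/s:
zero (1 + j25·0.04) = 1 + j1 → |·| ≈ 1.4142, ∠ ≈ 45.00°
pole (1 + j25·0.004) = 1 + j0.1 → |·| ≈ 1.005, ∠ ≈ 5.71°
|G| = 0.1 · 1.4142 / (1.005) ≈ 0.14072
Gain = 20 log₁₀(0.14072) ≈ -17.03 dB
∠G = (45.00°) − (5.71°) = 39.29°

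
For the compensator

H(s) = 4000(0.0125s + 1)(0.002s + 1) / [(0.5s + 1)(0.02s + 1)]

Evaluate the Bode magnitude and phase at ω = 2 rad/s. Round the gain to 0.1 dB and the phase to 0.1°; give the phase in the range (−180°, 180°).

69.0 dB, -45.6°

At ω = 2 rad/s:
zero (1 + j2·0.0125) = 1 + j0.025 → |·| ≈ 1.0003, ∠ ≈ 1.43°
zero (1 + j2·0.002) = 1 + j0.004 → |·| ≈ 1, ∠ ≈ 0.23°
pole (1 + j2·0.5) = 1 + j1 → |·| ≈ 1.4142, ∠ ≈ 45.00°
pole (1 + j2·0.02) = 1 + j0.04 → |·| ≈ 1.0008, ∠ ≈ 2.29°
|H| = 4000 · 1.0003 · 1 / (1.4142 · 1.0008) ≈ 2827
Gain = 20 log₁₀(2827) ≈ 69.03 dB
∠H = (1.43° + 0.23°) − (45.00° + 2.29°) = -45.63°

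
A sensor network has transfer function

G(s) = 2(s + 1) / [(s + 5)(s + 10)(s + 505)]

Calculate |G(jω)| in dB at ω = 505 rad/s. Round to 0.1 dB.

At s = jω = j505:
zero (s+1): 1 + j505 → |·| = √(1²+505²) = √255026 ≈ 505, ∠ = arctan(505/1) ≈ 89.89°
pole (s+5): 5 + j505 → |·| = √(5²+505²) = √255050 ≈ 505.02, ∠ = arctan(505/5) ≈ 89.43°
pole (s+10): 10 + j505 → |·| = √(10²+505²) = √255125 ≈ 505.1, ∠ = arctan(505/10) ≈ 88.87°
pole (s+505): 505 + j505 → |·| = √(505²+505²) = √510050 ≈ 714.18, ∠ = arctan(505/505) ≈ 45.00°
|G| = 2 · 505 / 1.8218e+08 ≈ 5.544e-06
Gain = 20 log₁₀(5.544e-06) ≈ -105.12 dB

-105.1 dB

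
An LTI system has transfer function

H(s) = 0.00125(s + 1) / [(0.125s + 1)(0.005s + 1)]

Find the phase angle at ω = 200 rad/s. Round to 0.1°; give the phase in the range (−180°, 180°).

At ω = 200 rad/s:
zero (1 + j200·1) = 1 + j200 → |·| ≈ 200, ∠ ≈ 89.71°
pole (1 + j200·0.125) = 1 + j25 → |·| ≈ 25.02, ∠ ≈ 87.71°
pole (1 + j200·0.005) = 1 + j1 → |·| ≈ 1.4142, ∠ ≈ 45.00°
∠H = (89.71°) − (87.71° + 45.00°) = -43.00°

-43.0°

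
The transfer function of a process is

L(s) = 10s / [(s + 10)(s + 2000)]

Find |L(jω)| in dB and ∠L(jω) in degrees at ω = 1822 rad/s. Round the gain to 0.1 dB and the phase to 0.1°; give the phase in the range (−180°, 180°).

-48.6 dB, -42.0°

At s = jω = j1822:
zero at origin: s = j1822 → |·| = 1822, ∠ = 90.00°
pole (s+10): 10 + j1822 → |·| = √(10²+1822²) = √3319784 ≈ 1822, ∠ = arctan(1822/10) ≈ 89.69°
pole (s+2000): 2000 + j1822 → |·| = √(2000²+1822²) = √7319684 ≈ 2705.5, ∠ = arctan(1822/2000) ≈ 42.33°
|L| = 10 · 1822 / 4.9294e+06 ≈ 0.0036962
Gain = 20 log₁₀(0.0036962) ≈ -48.64 dB
∠L = 90.00° − 132.02° = -42.02°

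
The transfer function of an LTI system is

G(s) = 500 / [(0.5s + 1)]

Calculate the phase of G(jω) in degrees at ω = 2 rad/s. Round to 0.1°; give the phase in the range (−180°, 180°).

At ω = 2 rad/s:
pole (1 + j2·0.5) = 1 + j1 → |·| ≈ 1.4142, ∠ ≈ 45.00°
∠G = (0°) − (45.00°) = -45.00°

-45.0°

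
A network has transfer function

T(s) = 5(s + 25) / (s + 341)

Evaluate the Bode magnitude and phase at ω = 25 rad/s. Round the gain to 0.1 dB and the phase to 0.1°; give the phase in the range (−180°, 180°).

-5.7 dB, 40.8°

At s = jω = j25:
zero (s+25): 25 + j25 → |·| = √(25²+25²) = √1250 ≈ 35.355, ∠ = arctan(25/25) ≈ 45.00°
pole (s+341): 341 + j25 → |·| = √(341²+25²) = √116906 ≈ 341.92, ∠ = arctan(25/341) ≈ 4.19°
|T| = 5 · 35.355 / 341.92 ≈ 0.51701
Gain = 20 log₁₀(0.51701) ≈ -5.73 dB
∠T = 45.00° − 4.19° = 40.81°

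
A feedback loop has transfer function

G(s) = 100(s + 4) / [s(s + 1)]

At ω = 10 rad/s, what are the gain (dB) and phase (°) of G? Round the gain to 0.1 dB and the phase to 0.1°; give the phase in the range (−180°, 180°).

At s = jω = j10:
zero (s+4): 4 + j10 → |·| = √(4²+10²) = √116 ≈ 10.77, ∠ = arctan(10/4) ≈ 68.20°
pole (s+1): 1 + j10 → |·| = √(1²+10²) = √101 ≈ 10.05, ∠ = arctan(10/1) ≈ 84.29°
pole at origin: |s| = 10, ∠ = 90.00° (in denominator)
|G| = 100 · 10.77 / 100.5 ≈ 10.716
Gain = 20 log₁₀(10.716) ≈ 20.60 dB
∠G = 68.20° − 174.29° = -106.09°

20.6 dB, -106.1°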